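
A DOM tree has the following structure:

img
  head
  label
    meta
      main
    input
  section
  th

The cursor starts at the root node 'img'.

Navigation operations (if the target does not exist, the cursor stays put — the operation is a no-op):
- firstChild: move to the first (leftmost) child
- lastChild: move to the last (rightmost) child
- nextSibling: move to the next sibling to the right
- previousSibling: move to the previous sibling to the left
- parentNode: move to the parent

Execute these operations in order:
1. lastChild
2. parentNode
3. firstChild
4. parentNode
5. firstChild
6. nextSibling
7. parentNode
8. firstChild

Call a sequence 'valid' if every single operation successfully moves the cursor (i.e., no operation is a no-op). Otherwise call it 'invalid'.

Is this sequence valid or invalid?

After 1 (lastChild): th
After 2 (parentNode): img
After 3 (firstChild): head
After 4 (parentNode): img
After 5 (firstChild): head
After 6 (nextSibling): label
After 7 (parentNode): img
After 8 (firstChild): head

Answer: valid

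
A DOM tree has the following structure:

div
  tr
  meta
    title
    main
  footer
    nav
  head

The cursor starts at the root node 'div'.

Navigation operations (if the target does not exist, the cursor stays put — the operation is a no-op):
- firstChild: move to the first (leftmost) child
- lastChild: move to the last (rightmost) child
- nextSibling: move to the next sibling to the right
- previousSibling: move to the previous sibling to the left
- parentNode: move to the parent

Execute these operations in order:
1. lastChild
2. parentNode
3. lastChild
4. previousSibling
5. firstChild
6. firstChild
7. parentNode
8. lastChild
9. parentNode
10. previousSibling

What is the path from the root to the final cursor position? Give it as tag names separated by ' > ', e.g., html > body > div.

Answer: div > meta

Derivation:
After 1 (lastChild): head
After 2 (parentNode): div
After 3 (lastChild): head
After 4 (previousSibling): footer
After 5 (firstChild): nav
After 6 (firstChild): nav (no-op, stayed)
After 7 (parentNode): footer
After 8 (lastChild): nav
After 9 (parentNode): footer
After 10 (previousSibling): meta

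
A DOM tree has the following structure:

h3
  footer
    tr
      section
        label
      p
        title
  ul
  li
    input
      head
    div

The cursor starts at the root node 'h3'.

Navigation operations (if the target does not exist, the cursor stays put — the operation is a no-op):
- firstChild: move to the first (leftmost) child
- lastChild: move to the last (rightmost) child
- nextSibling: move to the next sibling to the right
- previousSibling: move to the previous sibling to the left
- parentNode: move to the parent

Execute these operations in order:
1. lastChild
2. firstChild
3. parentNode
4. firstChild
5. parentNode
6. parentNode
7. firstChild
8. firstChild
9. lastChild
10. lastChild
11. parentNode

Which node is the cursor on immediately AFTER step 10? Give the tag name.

Answer: title

Derivation:
After 1 (lastChild): li
After 2 (firstChild): input
After 3 (parentNode): li
After 4 (firstChild): input
After 5 (parentNode): li
After 6 (parentNode): h3
After 7 (firstChild): footer
After 8 (firstChild): tr
After 9 (lastChild): p
After 10 (lastChild): title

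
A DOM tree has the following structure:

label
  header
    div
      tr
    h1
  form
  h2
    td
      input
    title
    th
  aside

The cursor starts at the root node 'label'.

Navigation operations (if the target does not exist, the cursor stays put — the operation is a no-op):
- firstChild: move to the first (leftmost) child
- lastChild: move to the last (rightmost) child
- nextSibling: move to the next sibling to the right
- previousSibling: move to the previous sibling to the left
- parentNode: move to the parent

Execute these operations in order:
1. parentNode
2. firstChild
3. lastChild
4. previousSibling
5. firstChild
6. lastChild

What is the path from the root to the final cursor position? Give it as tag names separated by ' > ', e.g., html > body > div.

After 1 (parentNode): label (no-op, stayed)
After 2 (firstChild): header
After 3 (lastChild): h1
After 4 (previousSibling): div
After 5 (firstChild): tr
After 6 (lastChild): tr (no-op, stayed)

Answer: label > header > div > tr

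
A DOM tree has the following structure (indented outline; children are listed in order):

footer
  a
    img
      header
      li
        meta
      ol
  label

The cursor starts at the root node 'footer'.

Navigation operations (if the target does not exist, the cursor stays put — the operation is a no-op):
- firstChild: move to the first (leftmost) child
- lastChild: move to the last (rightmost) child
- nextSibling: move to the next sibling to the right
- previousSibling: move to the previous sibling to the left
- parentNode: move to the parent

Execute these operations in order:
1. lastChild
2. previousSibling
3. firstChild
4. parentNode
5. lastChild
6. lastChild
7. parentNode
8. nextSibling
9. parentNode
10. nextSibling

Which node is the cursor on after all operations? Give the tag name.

Answer: label

Derivation:
After 1 (lastChild): label
After 2 (previousSibling): a
After 3 (firstChild): img
After 4 (parentNode): a
After 5 (lastChild): img
After 6 (lastChild): ol
After 7 (parentNode): img
After 8 (nextSibling): img (no-op, stayed)
After 9 (parentNode): a
After 10 (nextSibling): label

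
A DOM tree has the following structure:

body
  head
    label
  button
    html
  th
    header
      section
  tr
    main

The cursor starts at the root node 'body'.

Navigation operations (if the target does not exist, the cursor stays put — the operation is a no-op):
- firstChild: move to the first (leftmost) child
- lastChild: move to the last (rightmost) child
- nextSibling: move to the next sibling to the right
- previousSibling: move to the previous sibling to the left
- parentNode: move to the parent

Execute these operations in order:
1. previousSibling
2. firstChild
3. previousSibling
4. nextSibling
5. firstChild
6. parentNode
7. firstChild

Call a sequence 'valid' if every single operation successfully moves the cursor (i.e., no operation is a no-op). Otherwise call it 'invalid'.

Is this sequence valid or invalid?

After 1 (previousSibling): body (no-op, stayed)
After 2 (firstChild): head
After 3 (previousSibling): head (no-op, stayed)
After 4 (nextSibling): button
After 5 (firstChild): html
After 6 (parentNode): button
After 7 (firstChild): html

Answer: invalid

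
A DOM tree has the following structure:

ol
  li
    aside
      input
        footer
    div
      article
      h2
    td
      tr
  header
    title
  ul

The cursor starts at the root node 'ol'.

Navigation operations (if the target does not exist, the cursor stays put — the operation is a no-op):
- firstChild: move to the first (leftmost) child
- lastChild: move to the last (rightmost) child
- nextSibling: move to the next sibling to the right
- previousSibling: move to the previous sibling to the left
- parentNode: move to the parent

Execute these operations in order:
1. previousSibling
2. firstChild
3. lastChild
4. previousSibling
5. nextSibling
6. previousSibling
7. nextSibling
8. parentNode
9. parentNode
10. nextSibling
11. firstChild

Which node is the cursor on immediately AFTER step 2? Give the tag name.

After 1 (previousSibling): ol (no-op, stayed)
After 2 (firstChild): li

Answer: li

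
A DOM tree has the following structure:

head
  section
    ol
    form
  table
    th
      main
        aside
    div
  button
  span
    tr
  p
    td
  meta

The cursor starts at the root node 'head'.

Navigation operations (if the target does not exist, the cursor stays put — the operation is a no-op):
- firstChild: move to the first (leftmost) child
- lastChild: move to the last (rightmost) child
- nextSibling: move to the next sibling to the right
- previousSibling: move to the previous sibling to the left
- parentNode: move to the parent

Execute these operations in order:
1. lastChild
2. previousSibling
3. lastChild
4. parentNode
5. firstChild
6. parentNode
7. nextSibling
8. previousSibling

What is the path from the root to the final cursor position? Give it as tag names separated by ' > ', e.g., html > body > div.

After 1 (lastChild): meta
After 2 (previousSibling): p
After 3 (lastChild): td
After 4 (parentNode): p
After 5 (firstChild): td
After 6 (parentNode): p
After 7 (nextSibling): meta
After 8 (previousSibling): p

Answer: head > p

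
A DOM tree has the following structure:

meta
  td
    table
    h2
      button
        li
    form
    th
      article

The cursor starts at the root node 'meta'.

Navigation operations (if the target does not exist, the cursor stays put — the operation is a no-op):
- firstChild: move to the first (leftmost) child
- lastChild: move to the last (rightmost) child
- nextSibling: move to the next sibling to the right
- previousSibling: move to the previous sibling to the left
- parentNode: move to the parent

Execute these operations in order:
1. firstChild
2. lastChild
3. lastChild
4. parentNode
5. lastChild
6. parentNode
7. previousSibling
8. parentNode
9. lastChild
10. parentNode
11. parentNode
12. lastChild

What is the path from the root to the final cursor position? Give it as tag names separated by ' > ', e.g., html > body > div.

After 1 (firstChild): td
After 2 (lastChild): th
After 3 (lastChild): article
After 4 (parentNode): th
After 5 (lastChild): article
After 6 (parentNode): th
After 7 (previousSibling): form
After 8 (parentNode): td
After 9 (lastChild): th
After 10 (parentNode): td
After 11 (parentNode): meta
After 12 (lastChild): td

Answer: meta > td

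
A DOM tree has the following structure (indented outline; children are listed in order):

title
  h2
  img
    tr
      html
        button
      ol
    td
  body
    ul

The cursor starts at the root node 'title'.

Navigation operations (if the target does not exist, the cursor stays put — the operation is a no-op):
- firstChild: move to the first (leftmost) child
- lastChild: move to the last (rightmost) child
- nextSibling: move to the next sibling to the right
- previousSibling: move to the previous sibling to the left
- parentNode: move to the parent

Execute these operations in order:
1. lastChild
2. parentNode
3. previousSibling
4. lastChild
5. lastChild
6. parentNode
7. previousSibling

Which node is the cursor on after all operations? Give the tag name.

After 1 (lastChild): body
After 2 (parentNode): title
After 3 (previousSibling): title (no-op, stayed)
After 4 (lastChild): body
After 5 (lastChild): ul
After 6 (parentNode): body
After 7 (previousSibling): img

Answer: img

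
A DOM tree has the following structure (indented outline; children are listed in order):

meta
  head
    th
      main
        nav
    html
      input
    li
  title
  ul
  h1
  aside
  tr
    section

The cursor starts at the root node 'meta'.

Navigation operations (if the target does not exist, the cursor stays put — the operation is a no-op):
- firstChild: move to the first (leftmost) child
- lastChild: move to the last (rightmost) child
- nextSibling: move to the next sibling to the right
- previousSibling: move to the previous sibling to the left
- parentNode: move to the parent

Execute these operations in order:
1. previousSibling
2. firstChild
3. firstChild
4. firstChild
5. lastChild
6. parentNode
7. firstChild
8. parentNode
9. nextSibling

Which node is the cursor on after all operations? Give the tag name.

Answer: main

Derivation:
After 1 (previousSibling): meta (no-op, stayed)
After 2 (firstChild): head
After 3 (firstChild): th
After 4 (firstChild): main
After 5 (lastChild): nav
After 6 (parentNode): main
After 7 (firstChild): nav
After 8 (parentNode): main
After 9 (nextSibling): main (no-op, stayed)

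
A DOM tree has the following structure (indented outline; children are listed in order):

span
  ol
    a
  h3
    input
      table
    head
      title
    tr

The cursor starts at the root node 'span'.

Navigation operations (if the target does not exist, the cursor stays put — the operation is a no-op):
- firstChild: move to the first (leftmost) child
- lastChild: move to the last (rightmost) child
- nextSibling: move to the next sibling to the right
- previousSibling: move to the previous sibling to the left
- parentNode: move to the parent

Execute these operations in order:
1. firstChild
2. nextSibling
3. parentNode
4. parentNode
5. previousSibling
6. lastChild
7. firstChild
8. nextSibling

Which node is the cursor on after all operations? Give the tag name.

After 1 (firstChild): ol
After 2 (nextSibling): h3
After 3 (parentNode): span
After 4 (parentNode): span (no-op, stayed)
After 5 (previousSibling): span (no-op, stayed)
After 6 (lastChild): h3
After 7 (firstChild): input
After 8 (nextSibling): head

Answer: head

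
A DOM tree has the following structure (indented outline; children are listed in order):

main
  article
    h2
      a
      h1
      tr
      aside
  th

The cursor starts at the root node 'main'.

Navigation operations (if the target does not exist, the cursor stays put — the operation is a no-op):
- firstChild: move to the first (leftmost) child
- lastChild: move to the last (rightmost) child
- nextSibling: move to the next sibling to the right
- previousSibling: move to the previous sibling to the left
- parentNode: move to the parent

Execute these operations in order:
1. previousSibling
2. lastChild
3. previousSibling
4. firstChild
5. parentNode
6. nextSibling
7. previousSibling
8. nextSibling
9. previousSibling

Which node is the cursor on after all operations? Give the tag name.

Answer: article

Derivation:
After 1 (previousSibling): main (no-op, stayed)
After 2 (lastChild): th
After 3 (previousSibling): article
After 4 (firstChild): h2
After 5 (parentNode): article
After 6 (nextSibling): th
After 7 (previousSibling): article
After 8 (nextSibling): th
After 9 (previousSibling): article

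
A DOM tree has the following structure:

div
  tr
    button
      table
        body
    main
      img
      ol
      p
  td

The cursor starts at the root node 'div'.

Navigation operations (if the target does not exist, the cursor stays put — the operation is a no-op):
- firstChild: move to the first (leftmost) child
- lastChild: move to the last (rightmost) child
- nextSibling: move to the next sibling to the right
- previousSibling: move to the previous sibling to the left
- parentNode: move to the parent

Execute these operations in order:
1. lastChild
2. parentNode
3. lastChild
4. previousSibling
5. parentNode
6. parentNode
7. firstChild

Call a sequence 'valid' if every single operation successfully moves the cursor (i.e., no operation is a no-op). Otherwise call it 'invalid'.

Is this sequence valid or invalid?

After 1 (lastChild): td
After 2 (parentNode): div
After 3 (lastChild): td
After 4 (previousSibling): tr
After 5 (parentNode): div
After 6 (parentNode): div (no-op, stayed)
After 7 (firstChild): tr

Answer: invalid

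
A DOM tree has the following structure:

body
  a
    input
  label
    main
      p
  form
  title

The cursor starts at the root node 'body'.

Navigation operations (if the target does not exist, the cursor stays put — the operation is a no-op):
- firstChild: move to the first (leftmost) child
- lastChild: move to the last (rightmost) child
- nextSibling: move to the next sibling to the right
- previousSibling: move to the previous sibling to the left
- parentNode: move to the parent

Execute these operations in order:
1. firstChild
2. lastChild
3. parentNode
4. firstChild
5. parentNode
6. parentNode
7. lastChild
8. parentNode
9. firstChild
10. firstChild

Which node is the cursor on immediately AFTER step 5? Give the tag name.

Answer: a

Derivation:
After 1 (firstChild): a
After 2 (lastChild): input
After 3 (parentNode): a
After 4 (firstChild): input
After 5 (parentNode): a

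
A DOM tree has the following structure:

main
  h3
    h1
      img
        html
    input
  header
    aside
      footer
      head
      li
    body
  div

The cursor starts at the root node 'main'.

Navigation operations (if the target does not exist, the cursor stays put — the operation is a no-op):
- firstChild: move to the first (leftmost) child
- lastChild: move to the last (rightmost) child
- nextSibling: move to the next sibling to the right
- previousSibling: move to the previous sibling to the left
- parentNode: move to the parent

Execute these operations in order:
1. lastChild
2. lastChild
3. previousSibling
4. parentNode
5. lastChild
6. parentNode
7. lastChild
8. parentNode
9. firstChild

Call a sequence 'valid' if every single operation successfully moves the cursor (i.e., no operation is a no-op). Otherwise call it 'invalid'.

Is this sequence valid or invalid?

After 1 (lastChild): div
After 2 (lastChild): div (no-op, stayed)
After 3 (previousSibling): header
After 4 (parentNode): main
After 5 (lastChild): div
After 6 (parentNode): main
After 7 (lastChild): div
After 8 (parentNode): main
After 9 (firstChild): h3

Answer: invalid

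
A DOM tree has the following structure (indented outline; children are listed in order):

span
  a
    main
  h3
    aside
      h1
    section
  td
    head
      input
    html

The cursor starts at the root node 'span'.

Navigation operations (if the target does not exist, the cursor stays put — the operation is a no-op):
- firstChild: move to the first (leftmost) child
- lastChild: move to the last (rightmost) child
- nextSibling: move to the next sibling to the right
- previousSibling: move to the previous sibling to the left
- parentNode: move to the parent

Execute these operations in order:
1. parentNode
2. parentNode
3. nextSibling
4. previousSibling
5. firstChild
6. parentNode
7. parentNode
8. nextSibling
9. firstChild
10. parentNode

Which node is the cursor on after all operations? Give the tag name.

Answer: span

Derivation:
After 1 (parentNode): span (no-op, stayed)
After 2 (parentNode): span (no-op, stayed)
After 3 (nextSibling): span (no-op, stayed)
After 4 (previousSibling): span (no-op, stayed)
After 5 (firstChild): a
After 6 (parentNode): span
After 7 (parentNode): span (no-op, stayed)
After 8 (nextSibling): span (no-op, stayed)
After 9 (firstChild): a
After 10 (parentNode): span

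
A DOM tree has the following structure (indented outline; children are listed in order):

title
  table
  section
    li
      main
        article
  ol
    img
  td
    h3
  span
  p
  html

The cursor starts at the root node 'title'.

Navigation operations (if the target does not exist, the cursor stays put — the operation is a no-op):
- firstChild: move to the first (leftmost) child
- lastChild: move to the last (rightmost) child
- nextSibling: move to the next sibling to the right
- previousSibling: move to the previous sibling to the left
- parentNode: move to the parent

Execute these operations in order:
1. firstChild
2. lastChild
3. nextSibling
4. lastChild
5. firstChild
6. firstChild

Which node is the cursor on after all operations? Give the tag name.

Answer: article

Derivation:
After 1 (firstChild): table
After 2 (lastChild): table (no-op, stayed)
After 3 (nextSibling): section
After 4 (lastChild): li
After 5 (firstChild): main
After 6 (firstChild): article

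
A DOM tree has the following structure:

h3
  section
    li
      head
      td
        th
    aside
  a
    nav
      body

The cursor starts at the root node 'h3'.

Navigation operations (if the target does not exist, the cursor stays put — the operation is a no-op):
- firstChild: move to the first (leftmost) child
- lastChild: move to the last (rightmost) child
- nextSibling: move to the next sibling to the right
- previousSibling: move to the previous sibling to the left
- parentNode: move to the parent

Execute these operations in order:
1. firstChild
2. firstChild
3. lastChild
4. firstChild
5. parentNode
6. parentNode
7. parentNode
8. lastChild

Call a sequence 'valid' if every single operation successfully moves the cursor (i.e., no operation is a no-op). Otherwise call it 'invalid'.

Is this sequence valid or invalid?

After 1 (firstChild): section
After 2 (firstChild): li
After 3 (lastChild): td
After 4 (firstChild): th
After 5 (parentNode): td
After 6 (parentNode): li
After 7 (parentNode): section
After 8 (lastChild): aside

Answer: valid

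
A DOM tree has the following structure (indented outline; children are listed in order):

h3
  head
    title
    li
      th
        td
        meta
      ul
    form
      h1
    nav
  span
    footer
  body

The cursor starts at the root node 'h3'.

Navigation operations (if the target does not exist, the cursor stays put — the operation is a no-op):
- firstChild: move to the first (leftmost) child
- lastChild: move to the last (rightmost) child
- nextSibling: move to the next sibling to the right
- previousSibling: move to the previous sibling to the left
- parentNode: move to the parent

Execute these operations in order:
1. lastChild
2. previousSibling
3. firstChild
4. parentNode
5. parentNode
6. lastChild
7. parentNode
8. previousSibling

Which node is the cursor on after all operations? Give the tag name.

After 1 (lastChild): body
After 2 (previousSibling): span
After 3 (firstChild): footer
After 4 (parentNode): span
After 5 (parentNode): h3
After 6 (lastChild): body
After 7 (parentNode): h3
After 8 (previousSibling): h3 (no-op, stayed)

Answer: h3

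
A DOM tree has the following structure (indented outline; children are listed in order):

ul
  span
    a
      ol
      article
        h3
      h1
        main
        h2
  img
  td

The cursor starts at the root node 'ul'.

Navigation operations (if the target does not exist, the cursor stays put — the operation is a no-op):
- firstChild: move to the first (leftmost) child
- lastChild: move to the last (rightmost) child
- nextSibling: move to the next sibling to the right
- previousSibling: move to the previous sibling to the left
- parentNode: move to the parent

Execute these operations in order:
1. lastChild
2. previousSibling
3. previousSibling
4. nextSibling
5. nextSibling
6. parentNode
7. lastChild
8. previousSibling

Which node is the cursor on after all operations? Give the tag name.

Answer: img

Derivation:
After 1 (lastChild): td
After 2 (previousSibling): img
After 3 (previousSibling): span
After 4 (nextSibling): img
After 5 (nextSibling): td
After 6 (parentNode): ul
After 7 (lastChild): td
After 8 (previousSibling): img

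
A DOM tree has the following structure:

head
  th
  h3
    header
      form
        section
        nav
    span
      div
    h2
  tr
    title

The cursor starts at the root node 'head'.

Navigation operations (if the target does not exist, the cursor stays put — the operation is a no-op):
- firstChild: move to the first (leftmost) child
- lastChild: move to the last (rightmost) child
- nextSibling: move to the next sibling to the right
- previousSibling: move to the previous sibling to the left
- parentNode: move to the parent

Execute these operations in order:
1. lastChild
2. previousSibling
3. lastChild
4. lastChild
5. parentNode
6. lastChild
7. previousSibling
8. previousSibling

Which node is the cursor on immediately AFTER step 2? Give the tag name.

Answer: h3

Derivation:
After 1 (lastChild): tr
After 2 (previousSibling): h3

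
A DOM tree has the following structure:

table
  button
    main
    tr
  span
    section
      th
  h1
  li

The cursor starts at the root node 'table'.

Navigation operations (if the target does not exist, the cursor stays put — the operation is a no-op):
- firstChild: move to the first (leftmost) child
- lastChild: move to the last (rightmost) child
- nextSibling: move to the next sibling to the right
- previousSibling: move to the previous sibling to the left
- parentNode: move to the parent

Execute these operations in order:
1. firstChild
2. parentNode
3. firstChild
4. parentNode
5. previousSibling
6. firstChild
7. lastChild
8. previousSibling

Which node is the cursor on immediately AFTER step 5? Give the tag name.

Answer: table

Derivation:
After 1 (firstChild): button
After 2 (parentNode): table
After 3 (firstChild): button
After 4 (parentNode): table
After 5 (previousSibling): table (no-op, stayed)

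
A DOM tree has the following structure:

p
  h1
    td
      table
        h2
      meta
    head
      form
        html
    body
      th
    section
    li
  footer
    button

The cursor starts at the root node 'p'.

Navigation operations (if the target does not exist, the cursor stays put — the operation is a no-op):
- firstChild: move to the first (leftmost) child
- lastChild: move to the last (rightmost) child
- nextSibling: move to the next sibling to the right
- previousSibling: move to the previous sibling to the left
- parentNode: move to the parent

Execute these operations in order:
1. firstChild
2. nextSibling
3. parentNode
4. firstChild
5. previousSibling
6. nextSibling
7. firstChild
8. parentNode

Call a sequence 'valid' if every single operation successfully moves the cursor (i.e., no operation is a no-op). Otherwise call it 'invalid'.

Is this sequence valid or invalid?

Answer: invalid

Derivation:
After 1 (firstChild): h1
After 2 (nextSibling): footer
After 3 (parentNode): p
After 4 (firstChild): h1
After 5 (previousSibling): h1 (no-op, stayed)
After 6 (nextSibling): footer
After 7 (firstChild): button
After 8 (parentNode): footer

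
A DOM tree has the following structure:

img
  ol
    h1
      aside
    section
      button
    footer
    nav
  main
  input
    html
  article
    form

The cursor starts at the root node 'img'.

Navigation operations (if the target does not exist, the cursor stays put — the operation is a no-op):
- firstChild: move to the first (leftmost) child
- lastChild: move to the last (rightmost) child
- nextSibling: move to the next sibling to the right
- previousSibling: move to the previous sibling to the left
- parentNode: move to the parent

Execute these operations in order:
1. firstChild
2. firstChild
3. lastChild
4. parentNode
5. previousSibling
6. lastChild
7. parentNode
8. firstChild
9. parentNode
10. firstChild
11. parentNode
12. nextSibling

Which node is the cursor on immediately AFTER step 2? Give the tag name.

After 1 (firstChild): ol
After 2 (firstChild): h1

Answer: h1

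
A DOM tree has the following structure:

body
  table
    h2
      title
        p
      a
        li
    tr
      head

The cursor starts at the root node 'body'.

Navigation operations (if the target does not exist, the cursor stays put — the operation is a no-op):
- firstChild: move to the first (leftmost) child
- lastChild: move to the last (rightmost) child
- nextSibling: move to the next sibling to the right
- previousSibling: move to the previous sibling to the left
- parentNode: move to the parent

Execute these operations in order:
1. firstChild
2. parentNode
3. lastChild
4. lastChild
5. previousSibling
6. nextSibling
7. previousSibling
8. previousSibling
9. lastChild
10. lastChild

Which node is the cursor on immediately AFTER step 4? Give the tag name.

After 1 (firstChild): table
After 2 (parentNode): body
After 3 (lastChild): table
After 4 (lastChild): tr

Answer: tr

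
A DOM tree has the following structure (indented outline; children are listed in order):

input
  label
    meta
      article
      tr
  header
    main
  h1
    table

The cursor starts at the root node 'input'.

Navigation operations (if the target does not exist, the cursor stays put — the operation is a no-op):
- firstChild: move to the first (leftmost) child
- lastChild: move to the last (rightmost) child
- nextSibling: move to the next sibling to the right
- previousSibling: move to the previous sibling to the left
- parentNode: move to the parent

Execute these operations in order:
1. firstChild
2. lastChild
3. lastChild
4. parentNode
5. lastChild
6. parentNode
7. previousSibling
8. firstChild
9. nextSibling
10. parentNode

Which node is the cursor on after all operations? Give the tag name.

Answer: meta

Derivation:
After 1 (firstChild): label
After 2 (lastChild): meta
After 3 (lastChild): tr
After 4 (parentNode): meta
After 5 (lastChild): tr
After 6 (parentNode): meta
After 7 (previousSibling): meta (no-op, stayed)
After 8 (firstChild): article
After 9 (nextSibling): tr
After 10 (parentNode): meta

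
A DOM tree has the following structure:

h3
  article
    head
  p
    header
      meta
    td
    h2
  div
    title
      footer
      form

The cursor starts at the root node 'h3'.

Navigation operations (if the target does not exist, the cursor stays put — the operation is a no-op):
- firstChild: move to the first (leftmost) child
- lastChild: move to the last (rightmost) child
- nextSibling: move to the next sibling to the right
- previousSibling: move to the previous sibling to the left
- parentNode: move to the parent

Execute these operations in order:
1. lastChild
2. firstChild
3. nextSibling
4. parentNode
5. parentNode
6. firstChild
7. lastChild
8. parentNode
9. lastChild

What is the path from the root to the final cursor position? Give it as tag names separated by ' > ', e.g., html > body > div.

After 1 (lastChild): div
After 2 (firstChild): title
After 3 (nextSibling): title (no-op, stayed)
After 4 (parentNode): div
After 5 (parentNode): h3
After 6 (firstChild): article
After 7 (lastChild): head
After 8 (parentNode): article
After 9 (lastChild): head

Answer: h3 > article > head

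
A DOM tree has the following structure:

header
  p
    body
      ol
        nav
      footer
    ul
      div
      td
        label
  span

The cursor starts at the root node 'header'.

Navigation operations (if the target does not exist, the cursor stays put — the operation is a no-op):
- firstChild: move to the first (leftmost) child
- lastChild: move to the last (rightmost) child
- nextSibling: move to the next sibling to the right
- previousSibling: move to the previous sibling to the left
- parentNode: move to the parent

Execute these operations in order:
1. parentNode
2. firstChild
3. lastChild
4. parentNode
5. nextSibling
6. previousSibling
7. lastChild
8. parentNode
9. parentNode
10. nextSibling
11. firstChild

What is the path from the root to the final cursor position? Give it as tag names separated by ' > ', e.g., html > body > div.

Answer: header > p

Derivation:
After 1 (parentNode): header (no-op, stayed)
After 2 (firstChild): p
After 3 (lastChild): ul
After 4 (parentNode): p
After 5 (nextSibling): span
After 6 (previousSibling): p
After 7 (lastChild): ul
After 8 (parentNode): p
After 9 (parentNode): header
After 10 (nextSibling): header (no-op, stayed)
After 11 (firstChild): p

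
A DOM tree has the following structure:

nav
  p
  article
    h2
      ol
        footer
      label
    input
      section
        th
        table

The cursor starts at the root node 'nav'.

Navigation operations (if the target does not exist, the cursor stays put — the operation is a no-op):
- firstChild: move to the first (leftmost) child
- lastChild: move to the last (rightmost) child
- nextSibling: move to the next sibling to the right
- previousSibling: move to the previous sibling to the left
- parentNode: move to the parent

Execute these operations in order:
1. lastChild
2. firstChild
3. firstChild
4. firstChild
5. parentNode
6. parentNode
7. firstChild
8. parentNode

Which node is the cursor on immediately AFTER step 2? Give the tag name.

Answer: h2

Derivation:
After 1 (lastChild): article
After 2 (firstChild): h2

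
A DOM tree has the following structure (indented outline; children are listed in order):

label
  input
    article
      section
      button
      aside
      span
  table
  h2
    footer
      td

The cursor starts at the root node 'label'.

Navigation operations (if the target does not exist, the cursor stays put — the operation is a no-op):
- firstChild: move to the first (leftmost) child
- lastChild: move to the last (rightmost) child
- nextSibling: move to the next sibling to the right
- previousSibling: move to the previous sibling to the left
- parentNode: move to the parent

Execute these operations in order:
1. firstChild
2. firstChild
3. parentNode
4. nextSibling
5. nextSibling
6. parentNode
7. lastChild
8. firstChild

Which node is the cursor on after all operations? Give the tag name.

Answer: footer

Derivation:
After 1 (firstChild): input
After 2 (firstChild): article
After 3 (parentNode): input
After 4 (nextSibling): table
After 5 (nextSibling): h2
After 6 (parentNode): label
After 7 (lastChild): h2
After 8 (firstChild): footer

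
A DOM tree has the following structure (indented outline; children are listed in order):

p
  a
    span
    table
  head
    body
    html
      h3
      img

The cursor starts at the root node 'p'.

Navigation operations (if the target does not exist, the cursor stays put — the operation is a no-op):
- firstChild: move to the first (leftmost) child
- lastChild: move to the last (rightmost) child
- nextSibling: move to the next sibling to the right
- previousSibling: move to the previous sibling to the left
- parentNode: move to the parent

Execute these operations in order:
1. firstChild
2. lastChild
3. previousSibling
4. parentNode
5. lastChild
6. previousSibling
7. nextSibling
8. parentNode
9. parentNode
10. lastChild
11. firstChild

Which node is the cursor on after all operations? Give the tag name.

After 1 (firstChild): a
After 2 (lastChild): table
After 3 (previousSibling): span
After 4 (parentNode): a
After 5 (lastChild): table
After 6 (previousSibling): span
After 7 (nextSibling): table
After 8 (parentNode): a
After 9 (parentNode): p
After 10 (lastChild): head
After 11 (firstChild): body

Answer: body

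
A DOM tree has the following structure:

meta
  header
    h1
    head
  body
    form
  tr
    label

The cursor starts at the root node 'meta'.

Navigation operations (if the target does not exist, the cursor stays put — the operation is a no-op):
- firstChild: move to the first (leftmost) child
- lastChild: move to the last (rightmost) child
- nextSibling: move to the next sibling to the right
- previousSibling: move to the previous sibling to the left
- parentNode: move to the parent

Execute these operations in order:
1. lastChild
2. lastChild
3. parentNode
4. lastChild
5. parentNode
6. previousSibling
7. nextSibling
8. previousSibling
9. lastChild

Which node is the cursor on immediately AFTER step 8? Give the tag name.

After 1 (lastChild): tr
After 2 (lastChild): label
After 3 (parentNode): tr
After 4 (lastChild): label
After 5 (parentNode): tr
After 6 (previousSibling): body
After 7 (nextSibling): tr
After 8 (previousSibling): body

Answer: body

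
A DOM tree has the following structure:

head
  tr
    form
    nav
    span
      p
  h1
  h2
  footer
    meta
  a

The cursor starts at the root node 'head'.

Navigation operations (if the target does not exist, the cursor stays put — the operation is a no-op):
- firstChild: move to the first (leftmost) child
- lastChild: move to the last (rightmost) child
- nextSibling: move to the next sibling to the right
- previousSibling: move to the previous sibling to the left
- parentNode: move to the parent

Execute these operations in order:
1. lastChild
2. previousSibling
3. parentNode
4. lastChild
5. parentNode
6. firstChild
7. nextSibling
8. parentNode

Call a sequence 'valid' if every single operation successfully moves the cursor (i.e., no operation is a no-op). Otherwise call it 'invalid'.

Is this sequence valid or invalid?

After 1 (lastChild): a
After 2 (previousSibling): footer
After 3 (parentNode): head
After 4 (lastChild): a
After 5 (parentNode): head
After 6 (firstChild): tr
After 7 (nextSibling): h1
After 8 (parentNode): head

Answer: valid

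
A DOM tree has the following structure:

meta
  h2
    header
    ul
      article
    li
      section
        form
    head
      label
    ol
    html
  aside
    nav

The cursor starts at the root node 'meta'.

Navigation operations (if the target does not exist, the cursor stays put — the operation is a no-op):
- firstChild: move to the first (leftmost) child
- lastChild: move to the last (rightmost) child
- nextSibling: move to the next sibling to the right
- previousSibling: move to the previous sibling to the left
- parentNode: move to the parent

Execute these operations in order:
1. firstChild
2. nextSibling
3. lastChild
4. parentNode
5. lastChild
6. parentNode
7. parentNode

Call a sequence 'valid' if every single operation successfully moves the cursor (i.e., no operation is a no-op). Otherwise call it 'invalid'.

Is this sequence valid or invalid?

After 1 (firstChild): h2
After 2 (nextSibling): aside
After 3 (lastChild): nav
After 4 (parentNode): aside
After 5 (lastChild): nav
After 6 (parentNode): aside
After 7 (parentNode): meta

Answer: valid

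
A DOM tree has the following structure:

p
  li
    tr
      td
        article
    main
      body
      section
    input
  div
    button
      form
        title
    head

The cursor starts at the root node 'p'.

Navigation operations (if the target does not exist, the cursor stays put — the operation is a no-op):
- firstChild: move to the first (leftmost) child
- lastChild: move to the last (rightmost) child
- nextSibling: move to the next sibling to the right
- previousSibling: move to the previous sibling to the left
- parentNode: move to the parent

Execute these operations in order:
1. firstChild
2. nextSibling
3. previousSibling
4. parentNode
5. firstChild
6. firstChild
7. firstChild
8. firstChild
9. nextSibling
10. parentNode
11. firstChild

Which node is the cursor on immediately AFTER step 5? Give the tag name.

After 1 (firstChild): li
After 2 (nextSibling): div
After 3 (previousSibling): li
After 4 (parentNode): p
After 5 (firstChild): li

Answer: li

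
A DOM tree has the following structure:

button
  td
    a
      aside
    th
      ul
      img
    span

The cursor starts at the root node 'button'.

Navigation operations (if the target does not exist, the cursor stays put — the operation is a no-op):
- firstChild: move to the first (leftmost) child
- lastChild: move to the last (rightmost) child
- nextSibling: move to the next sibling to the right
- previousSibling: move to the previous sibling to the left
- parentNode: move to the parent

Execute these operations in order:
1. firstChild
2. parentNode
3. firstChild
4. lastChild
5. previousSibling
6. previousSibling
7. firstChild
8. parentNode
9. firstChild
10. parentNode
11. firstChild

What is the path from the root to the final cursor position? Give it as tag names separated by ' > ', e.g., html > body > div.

After 1 (firstChild): td
After 2 (parentNode): button
After 3 (firstChild): td
After 4 (lastChild): span
After 5 (previousSibling): th
After 6 (previousSibling): a
After 7 (firstChild): aside
After 8 (parentNode): a
After 9 (firstChild): aside
After 10 (parentNode): a
After 11 (firstChild): aside

Answer: button > td > a > aside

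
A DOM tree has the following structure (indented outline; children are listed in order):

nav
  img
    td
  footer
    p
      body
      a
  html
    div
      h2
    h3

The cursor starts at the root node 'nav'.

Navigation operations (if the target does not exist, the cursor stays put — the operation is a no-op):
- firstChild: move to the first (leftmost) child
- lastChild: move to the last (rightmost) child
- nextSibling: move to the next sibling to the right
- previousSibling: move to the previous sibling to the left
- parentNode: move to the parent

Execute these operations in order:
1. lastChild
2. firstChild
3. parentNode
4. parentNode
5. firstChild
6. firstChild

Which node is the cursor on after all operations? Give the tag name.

Answer: td

Derivation:
After 1 (lastChild): html
After 2 (firstChild): div
After 3 (parentNode): html
After 4 (parentNode): nav
After 5 (firstChild): img
After 6 (firstChild): td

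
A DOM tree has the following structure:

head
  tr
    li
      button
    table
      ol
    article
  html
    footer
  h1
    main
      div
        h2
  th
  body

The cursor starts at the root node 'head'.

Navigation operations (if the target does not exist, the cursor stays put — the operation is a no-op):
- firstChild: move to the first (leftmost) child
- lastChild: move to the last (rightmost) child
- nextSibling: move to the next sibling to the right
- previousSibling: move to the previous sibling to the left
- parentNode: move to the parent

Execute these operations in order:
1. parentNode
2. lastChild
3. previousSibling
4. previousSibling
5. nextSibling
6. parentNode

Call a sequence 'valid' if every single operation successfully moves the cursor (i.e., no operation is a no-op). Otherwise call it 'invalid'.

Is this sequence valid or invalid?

After 1 (parentNode): head (no-op, stayed)
After 2 (lastChild): body
After 3 (previousSibling): th
After 4 (previousSibling): h1
After 5 (nextSibling): th
After 6 (parentNode): head

Answer: invalid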